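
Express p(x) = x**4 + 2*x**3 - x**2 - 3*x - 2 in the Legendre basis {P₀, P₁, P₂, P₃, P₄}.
(-32/15)P₀ + (-9/5)P₁ + (-2/21)P₂ + (4/5)P₃ + (8/35)P₄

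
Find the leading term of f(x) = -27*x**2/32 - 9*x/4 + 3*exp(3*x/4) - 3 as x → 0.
27*x**3/128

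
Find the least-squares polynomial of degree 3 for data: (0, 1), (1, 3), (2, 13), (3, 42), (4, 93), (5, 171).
79/63 + (-482/189)x + (157/63)x² + (26/27)x³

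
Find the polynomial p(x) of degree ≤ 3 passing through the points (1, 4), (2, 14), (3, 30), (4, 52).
3*x**2 + x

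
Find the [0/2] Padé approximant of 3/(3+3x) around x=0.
1/(x + 1)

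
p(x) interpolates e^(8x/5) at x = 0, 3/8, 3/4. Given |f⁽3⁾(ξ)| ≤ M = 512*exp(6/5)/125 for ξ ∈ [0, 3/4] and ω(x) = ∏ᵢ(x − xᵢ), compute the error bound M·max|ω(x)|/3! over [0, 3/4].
sqrt(3)*exp(6/5)/125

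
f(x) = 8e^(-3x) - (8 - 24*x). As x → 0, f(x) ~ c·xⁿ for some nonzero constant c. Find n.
2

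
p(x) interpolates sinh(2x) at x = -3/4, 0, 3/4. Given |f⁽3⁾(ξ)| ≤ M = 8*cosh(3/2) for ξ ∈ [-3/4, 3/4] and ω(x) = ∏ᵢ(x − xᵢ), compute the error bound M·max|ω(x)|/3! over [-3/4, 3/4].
sqrt(3)*cosh(3/2)/8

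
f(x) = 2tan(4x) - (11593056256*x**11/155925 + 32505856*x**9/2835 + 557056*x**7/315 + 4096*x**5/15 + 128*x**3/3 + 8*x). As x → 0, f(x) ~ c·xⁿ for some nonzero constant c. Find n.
13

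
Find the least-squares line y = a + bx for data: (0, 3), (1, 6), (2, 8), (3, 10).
a = 33/10, b = 23/10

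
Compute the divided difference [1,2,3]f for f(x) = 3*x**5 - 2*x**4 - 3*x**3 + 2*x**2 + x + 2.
204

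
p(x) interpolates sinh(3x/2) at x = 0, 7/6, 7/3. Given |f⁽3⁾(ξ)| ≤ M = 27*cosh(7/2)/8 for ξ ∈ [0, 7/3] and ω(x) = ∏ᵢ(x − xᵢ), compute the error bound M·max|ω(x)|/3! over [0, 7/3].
343*sqrt(3)*cosh(7/2)/1728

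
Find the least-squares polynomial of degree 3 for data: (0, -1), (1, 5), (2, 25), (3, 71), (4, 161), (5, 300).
-52/63 + (446/189)x + (35/36)x² + (229/108)x³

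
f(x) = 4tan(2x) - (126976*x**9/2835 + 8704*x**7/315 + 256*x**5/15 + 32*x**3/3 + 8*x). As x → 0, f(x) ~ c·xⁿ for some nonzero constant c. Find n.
11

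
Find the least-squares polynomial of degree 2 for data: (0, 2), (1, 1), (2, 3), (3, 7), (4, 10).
57/35 + (-23/35)x + (5/7)x²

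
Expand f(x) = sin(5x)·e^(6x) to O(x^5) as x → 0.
5*x + 30*x**2 + 415*x**3/6 + 55*x**4 + O(x**5)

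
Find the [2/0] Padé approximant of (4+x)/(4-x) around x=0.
x**2/8 + x/2 + 1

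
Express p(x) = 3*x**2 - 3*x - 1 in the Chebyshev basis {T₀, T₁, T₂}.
(1/2)T₀ + (-3)T₁ + (3/2)T₂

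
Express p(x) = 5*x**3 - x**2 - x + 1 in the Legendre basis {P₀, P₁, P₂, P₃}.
(2/3)P₀ + (2)P₁ + (-2/3)P₂ + (2)P₃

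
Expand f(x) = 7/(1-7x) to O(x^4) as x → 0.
7 + 49*x + 343*x**2 + 2401*x**3 + O(x**4)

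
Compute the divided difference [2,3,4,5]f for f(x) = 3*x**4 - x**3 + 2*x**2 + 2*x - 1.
41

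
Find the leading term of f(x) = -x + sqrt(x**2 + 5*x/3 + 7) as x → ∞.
5/6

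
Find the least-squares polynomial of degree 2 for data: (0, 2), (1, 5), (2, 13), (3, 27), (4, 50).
83/35 + (-47/35)x + (23/7)x²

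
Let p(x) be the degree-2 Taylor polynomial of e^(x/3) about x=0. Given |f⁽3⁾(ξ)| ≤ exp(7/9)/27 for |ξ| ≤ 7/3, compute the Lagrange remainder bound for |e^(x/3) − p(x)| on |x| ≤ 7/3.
343*exp(7/9)/4374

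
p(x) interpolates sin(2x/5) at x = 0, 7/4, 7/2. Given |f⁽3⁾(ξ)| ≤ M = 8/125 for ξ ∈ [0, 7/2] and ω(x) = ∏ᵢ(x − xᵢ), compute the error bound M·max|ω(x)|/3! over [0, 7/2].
343*sqrt(3)/27000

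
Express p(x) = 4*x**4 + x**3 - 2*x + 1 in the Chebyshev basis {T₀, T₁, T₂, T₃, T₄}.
(5/2)T₀ + (-5/4)T₁ + (2)T₂ + (1/4)T₃ + (1/2)T₄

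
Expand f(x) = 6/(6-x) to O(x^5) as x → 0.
1 + x/6 + x**2/36 + x**3/216 + x**4/1296 + O(x**5)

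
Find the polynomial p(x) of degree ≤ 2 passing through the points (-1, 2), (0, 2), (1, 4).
x**2 + x + 2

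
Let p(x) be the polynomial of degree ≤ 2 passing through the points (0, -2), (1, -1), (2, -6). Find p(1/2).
-3/4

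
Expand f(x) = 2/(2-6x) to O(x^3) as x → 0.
1 + 3*x + 9*x**2 + O(x**3)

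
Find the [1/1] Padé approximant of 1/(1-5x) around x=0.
1/(1 - 5*x)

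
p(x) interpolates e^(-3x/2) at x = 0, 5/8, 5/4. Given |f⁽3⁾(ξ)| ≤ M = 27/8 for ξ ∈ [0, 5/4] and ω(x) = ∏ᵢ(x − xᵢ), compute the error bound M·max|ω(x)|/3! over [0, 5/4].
125*sqrt(3)/4096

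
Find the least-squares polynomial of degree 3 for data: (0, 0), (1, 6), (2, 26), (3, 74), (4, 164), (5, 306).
8/63 + (443/189)x + (65/63)x² + (58/27)x³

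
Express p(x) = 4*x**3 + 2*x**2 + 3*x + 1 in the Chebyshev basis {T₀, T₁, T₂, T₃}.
(2)T₀ + (6)T₁ + T₂ + T₃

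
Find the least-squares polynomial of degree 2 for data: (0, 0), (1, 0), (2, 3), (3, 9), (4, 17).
-3/35 + (-79/70)x + (19/14)x²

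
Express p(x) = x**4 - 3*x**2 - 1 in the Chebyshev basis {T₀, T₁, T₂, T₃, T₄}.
(-17/8)T₀ - T₂ + (1/8)T₄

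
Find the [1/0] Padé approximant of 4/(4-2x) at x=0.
x/2 + 1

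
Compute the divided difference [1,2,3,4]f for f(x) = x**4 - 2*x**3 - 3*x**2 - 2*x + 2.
8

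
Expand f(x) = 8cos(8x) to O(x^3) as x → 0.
8 - 256*x**2 + O(x**3)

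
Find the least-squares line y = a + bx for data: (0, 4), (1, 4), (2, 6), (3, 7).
a = 18/5, b = 11/10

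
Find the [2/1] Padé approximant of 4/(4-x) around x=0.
1/(1 - x/4)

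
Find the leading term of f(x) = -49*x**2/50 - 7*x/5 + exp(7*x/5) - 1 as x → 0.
343*x**3/750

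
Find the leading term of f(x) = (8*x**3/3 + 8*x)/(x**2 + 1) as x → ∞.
8*x/3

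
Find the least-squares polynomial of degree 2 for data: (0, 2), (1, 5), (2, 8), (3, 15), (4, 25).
83/35 + (16/35)x + (9/7)x²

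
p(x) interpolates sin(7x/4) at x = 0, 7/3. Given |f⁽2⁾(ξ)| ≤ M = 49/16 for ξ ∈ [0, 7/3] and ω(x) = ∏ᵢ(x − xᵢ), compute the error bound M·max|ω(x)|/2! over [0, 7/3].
2401/1152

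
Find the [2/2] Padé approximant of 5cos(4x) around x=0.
(5 - 100*x**2/3)/(4*x**2/3 + 1)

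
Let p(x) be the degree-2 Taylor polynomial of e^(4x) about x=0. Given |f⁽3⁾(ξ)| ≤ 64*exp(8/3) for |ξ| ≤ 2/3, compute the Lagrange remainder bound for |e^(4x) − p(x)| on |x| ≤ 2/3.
256*exp(8/3)/81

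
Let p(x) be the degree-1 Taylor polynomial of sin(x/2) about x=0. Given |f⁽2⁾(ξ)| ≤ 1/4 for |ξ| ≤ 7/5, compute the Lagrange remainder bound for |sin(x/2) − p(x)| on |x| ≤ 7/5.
49/200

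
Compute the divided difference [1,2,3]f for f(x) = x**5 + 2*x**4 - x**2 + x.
139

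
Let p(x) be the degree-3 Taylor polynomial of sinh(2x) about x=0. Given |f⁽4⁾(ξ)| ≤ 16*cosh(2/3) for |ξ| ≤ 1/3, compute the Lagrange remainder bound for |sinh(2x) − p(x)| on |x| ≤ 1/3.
2*cosh(2/3)/243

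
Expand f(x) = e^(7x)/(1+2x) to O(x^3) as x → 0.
1 + 5*x + 29*x**2/2 + O(x**3)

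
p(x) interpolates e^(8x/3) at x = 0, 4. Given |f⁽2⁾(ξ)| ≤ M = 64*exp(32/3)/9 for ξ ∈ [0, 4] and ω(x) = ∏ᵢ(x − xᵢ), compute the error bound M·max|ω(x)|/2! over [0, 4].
128*exp(32/3)/9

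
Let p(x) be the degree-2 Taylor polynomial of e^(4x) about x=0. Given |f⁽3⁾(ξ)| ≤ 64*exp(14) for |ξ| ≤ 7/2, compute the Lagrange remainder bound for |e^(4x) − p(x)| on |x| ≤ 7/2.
1372*exp(14)/3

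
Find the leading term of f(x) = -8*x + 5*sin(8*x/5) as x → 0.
-256*x**3/75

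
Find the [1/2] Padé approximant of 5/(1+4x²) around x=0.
5/(4*x**2 + 1)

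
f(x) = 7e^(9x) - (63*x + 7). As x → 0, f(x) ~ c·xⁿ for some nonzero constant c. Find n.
2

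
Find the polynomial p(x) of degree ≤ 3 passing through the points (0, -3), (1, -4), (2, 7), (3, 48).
3*x**3 - 3*x**2 - x - 3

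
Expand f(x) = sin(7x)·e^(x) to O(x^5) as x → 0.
7*x + 7*x**2 - 161*x**3/3 - 56*x**4 + O(x**5)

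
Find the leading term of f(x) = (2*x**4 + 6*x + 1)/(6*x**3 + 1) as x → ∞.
x/3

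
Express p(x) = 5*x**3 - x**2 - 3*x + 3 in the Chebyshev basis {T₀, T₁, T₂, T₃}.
(5/2)T₀ + (3/4)T₁ + (-1/2)T₂ + (5/4)T₃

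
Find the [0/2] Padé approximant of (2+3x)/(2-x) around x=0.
1/(3*x**2 - 2*x + 1)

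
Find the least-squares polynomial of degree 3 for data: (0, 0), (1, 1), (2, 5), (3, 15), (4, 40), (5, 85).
-1/9 + (536/189)x + (-148/63)x² + (28/27)x³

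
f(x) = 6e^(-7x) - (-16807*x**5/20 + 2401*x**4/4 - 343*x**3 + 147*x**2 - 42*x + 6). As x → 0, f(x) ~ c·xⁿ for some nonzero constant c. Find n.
6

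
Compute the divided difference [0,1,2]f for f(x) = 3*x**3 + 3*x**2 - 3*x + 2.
12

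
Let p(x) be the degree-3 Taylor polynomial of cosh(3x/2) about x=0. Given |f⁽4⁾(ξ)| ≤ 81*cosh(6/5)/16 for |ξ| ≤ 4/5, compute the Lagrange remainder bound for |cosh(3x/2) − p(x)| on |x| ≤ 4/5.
54*cosh(6/5)/625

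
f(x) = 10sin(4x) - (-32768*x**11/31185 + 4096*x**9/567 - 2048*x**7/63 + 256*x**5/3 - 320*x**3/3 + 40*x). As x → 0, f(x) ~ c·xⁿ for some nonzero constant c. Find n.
13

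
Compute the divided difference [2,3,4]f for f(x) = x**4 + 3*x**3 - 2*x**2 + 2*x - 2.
80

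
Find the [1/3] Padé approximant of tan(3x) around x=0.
3*x/(1 - 3*x**2)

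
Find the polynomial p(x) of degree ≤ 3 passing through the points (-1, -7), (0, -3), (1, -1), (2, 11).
2*x**3 - x**2 + x - 3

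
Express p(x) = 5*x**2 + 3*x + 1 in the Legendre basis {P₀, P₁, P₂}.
(8/3)P₀ + (3)P₁ + (10/3)P₂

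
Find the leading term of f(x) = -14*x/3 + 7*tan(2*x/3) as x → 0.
56*x**3/81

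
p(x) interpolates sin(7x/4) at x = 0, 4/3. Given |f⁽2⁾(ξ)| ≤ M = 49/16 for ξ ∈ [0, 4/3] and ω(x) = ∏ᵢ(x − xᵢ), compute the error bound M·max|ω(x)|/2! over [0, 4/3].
49/72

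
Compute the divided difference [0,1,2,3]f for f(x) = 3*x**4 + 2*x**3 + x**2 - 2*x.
20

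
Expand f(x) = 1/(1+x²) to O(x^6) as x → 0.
1 - x**2 + x**4 + O(x**6)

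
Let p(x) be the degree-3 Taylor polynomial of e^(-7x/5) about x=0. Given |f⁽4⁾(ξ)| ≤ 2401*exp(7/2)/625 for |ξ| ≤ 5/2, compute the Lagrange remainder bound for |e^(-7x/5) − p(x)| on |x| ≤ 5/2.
2401*exp(7/2)/384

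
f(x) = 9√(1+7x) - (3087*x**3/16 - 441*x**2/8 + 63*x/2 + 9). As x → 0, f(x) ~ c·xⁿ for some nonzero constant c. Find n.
4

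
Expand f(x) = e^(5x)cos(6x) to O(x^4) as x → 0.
1 + 5*x - 11*x**2/2 - 415*x**3/6 + O(x**4)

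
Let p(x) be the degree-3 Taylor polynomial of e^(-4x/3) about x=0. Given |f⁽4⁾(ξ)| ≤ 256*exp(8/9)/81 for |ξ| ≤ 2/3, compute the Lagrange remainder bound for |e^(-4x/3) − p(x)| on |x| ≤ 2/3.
512*exp(8/9)/19683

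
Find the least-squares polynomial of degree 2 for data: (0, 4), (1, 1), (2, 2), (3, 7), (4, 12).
128/35 + (-123/35)x + (10/7)x²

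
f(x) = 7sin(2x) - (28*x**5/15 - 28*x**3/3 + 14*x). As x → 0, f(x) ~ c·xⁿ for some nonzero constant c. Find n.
7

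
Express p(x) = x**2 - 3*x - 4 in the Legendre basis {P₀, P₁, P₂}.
(-11/3)P₀ + (-3)P₁ + (2/3)P₂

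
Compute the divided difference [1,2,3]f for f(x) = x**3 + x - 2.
6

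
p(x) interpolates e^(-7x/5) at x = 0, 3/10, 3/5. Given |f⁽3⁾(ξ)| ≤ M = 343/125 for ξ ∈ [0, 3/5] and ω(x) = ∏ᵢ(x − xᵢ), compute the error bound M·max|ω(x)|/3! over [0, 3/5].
343*sqrt(3)/125000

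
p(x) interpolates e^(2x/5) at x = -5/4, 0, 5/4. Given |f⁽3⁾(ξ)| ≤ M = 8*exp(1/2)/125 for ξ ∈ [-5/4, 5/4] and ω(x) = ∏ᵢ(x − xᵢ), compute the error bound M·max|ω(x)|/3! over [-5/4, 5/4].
sqrt(3)*exp(1/2)/216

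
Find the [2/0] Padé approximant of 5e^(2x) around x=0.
10*x**2 + 10*x + 5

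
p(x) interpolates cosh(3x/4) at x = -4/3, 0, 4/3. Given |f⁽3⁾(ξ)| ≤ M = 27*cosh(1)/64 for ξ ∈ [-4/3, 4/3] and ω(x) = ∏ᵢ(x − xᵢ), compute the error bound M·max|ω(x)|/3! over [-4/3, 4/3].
sqrt(3)*cosh(1)/27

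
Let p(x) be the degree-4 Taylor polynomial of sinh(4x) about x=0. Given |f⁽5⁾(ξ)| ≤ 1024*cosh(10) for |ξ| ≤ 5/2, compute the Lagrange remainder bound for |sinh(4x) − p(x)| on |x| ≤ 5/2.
2500*cosh(10)/3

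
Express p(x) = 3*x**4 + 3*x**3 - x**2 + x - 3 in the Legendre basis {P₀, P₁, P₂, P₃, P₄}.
(-41/15)P₀ + (14/5)P₁ + (22/21)P₂ + (6/5)P₃ + (24/35)P₄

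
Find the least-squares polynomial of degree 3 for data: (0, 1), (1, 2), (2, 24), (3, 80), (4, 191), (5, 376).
47/63 + (-359/378)x + (1/126)x² + (82/27)x³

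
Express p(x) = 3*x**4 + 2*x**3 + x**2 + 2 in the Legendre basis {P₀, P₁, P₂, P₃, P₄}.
(44/15)P₀ + (6/5)P₁ + (50/21)P₂ + (4/5)P₃ + (24/35)P₄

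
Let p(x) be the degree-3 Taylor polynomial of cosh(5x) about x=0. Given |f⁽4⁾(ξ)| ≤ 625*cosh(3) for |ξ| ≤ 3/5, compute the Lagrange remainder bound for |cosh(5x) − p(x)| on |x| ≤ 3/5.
27*cosh(3)/8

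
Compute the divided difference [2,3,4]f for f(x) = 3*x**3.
27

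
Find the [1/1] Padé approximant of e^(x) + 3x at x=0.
(31*x/8 + 1)/(1 - x/8)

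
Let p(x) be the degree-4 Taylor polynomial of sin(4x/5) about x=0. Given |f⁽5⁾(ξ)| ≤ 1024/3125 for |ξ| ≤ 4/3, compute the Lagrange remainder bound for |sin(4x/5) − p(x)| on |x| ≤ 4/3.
131072/11390625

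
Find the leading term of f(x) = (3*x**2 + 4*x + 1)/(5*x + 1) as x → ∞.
3*x/5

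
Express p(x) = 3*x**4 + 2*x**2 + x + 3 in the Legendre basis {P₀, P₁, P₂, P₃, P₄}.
(64/15)P₀ + P₁ + (64/21)P₂ + (24/35)P₄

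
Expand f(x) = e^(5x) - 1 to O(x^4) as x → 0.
5*x + 25*x**2/2 + 125*x**3/6 + O(x**4)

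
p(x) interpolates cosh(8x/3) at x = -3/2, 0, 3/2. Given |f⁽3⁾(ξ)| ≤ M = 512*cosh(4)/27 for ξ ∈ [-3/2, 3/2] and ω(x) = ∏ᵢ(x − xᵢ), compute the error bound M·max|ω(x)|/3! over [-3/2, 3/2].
64*sqrt(3)*cosh(4)/27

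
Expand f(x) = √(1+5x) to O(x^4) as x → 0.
1 + 5*x/2 - 25*x**2/8 + 125*x**3/16 + O(x**4)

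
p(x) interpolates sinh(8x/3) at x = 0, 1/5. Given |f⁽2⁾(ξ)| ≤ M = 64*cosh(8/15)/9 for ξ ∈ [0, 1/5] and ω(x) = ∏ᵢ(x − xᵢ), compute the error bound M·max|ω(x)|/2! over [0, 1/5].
8*cosh(8/15)/225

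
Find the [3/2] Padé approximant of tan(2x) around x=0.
(-8*x**3/15 + 2*x)/(1 - 8*x**2/5)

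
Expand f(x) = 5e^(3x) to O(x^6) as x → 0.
5 + 15*x + 45*x**2/2 + 45*x**3/2 + 135*x**4/8 + 81*x**5/8 + O(x**6)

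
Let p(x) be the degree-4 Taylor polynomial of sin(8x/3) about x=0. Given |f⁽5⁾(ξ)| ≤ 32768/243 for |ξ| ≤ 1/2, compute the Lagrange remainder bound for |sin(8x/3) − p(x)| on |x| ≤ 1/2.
128/3645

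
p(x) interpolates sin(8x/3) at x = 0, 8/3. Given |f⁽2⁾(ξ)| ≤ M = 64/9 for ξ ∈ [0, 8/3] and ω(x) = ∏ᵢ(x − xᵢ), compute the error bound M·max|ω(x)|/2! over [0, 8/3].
512/81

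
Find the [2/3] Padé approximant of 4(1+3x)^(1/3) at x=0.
(14*x**2 + 16*x + 4)/(-x**3/6 + 3*x**2/2 + 3*x + 1)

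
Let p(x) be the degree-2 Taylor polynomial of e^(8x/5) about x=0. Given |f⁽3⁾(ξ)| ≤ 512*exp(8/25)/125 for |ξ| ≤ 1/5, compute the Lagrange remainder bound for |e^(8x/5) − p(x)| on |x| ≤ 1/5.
256*exp(8/25)/46875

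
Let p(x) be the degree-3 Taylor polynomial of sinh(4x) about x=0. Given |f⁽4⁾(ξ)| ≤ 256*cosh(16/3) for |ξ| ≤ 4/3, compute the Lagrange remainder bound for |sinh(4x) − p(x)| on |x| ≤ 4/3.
8192*cosh(16/3)/243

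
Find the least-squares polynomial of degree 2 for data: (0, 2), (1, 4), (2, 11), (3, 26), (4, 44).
67/35 + (-29/35)x + (20/7)x²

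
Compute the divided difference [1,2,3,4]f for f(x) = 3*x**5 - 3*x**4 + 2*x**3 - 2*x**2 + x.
167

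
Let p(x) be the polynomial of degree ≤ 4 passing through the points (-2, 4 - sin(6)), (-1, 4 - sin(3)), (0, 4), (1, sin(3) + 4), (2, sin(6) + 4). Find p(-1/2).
-5*sin(3)/8 + sin(6)/16 + 4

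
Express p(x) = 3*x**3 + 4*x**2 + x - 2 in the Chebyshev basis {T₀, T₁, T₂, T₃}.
(13/4)T₁ + (2)T₂ + (3/4)T₃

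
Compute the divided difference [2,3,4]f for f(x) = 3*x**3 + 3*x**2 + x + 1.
30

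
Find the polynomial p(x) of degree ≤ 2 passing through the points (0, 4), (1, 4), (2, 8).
2*x**2 - 2*x + 4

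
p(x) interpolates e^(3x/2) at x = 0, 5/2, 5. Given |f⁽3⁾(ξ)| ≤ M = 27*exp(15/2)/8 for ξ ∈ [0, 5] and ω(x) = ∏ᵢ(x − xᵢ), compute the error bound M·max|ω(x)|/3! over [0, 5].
125*sqrt(3)*exp(15/2)/64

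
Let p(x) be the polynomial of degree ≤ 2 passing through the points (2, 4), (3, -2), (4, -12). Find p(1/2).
11/2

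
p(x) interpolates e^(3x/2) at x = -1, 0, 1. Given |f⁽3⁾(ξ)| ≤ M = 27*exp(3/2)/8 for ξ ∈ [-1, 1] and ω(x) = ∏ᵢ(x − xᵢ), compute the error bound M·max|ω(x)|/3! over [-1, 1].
sqrt(3)*exp(3/2)/8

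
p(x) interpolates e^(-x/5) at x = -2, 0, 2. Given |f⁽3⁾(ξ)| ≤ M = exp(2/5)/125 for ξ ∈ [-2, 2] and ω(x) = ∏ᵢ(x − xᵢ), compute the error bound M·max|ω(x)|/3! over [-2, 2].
8*sqrt(3)*exp(2/5)/3375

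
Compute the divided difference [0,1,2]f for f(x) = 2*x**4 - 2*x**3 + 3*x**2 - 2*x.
11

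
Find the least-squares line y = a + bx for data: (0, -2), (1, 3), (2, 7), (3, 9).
a = -13/10, b = 37/10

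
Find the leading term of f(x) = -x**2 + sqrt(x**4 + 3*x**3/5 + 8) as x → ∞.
3*x/10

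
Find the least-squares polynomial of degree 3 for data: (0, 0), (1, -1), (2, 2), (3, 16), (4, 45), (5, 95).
1/18 + (-1387/756)x + (-41/126)x² + (97/108)x³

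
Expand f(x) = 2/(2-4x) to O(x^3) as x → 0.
1 + 2*x + 4*x**2 + O(x**3)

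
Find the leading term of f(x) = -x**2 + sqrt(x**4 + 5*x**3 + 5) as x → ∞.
5*x/2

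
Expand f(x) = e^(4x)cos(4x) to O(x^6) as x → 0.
1 + 4*x - 64*x**3/3 - 128*x**4/3 - 512*x**5/15 + O(x**6)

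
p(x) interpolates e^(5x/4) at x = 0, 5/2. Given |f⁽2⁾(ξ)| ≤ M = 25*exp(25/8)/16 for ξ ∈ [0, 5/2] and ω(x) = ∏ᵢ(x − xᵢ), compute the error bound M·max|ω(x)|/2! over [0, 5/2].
625*exp(25/8)/512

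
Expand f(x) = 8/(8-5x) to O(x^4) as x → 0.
1 + 5*x/8 + 25*x**2/64 + 125*x**3/512 + O(x**4)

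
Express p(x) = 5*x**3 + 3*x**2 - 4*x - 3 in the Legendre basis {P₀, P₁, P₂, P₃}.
(-2)P₀ - P₁ + (2)P₂ + (2)P₃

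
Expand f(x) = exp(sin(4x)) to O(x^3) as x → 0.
1 + 4*x + 8*x**2 + O(x**3)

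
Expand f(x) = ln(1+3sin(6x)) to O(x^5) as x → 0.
18*x - 162*x**2 + 1836*x**3 - 24300*x**4 + O(x**5)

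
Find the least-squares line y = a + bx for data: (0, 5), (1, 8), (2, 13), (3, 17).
a = 23/5, b = 41/10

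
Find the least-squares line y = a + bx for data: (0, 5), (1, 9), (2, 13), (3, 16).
a = 26/5, b = 37/10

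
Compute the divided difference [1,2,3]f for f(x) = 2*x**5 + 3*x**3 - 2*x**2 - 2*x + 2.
196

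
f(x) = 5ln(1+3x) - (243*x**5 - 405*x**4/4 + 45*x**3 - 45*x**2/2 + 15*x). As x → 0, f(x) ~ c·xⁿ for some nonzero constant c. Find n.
6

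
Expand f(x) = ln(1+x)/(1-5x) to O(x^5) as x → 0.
x + 9*x**2/2 + 137*x**3/6 + 1367*x**4/12 + O(x**5)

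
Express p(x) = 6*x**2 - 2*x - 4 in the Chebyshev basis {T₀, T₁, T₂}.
-T₀ + (-2)T₁ + (3)T₂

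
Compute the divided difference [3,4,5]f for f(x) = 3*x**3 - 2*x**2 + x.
34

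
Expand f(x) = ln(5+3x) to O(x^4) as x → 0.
log(5) + 3*x/5 - 9*x**2/50 + 9*x**3/125 + O(x**4)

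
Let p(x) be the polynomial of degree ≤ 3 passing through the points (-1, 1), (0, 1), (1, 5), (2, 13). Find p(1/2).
5/2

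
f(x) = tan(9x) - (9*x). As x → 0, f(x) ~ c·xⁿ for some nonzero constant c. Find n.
3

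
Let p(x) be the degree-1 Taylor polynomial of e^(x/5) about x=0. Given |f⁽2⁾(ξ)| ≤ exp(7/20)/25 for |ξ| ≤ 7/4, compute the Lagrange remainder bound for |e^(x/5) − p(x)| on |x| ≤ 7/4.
49*exp(7/20)/800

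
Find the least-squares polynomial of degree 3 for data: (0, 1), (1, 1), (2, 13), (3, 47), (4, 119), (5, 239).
20/21 + (-125/126)x + (-5/6)x² + (19/9)x³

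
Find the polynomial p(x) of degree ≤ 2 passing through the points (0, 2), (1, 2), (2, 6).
2*x**2 - 2*x + 2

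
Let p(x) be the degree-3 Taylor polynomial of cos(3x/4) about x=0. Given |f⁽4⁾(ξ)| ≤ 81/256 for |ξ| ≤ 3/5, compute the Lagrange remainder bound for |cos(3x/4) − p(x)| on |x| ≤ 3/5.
2187/1280000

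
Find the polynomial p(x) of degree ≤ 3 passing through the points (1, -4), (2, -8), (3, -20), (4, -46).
-x**3 + 2*x**2 - 3*x - 2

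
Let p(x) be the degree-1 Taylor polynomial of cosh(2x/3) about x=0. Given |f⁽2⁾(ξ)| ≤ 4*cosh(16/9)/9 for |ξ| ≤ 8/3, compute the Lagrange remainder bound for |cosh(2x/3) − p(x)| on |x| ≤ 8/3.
128*cosh(16/9)/81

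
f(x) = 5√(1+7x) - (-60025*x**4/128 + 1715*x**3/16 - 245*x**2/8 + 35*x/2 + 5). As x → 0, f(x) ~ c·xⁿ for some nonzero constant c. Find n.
5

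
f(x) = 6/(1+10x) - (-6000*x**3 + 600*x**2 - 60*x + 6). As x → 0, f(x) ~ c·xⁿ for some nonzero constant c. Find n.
4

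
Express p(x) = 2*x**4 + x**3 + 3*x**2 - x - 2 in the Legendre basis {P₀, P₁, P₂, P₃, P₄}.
(-3/5)P₀ + (-2/5)P₁ + (22/7)P₂ + (2/5)P₃ + (16/35)P₄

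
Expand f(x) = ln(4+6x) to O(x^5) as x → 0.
log(4) + 3*x/2 - 9*x**2/8 + 9*x**3/8 - 81*x**4/64 + O(x**5)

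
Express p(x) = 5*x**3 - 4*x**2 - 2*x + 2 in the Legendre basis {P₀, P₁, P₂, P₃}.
(2/3)P₀ + P₁ + (-8/3)P₂ + (2)P₃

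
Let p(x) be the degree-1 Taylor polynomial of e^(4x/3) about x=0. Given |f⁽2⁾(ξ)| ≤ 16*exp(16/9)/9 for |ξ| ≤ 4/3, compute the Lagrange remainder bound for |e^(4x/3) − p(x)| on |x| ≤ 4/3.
128*exp(16/9)/81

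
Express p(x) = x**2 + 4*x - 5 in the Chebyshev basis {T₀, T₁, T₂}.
(-9/2)T₀ + (4)T₁ + (1/2)T₂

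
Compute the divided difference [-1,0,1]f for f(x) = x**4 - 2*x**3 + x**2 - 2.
2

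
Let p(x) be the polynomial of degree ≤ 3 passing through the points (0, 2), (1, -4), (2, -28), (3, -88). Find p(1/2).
1/8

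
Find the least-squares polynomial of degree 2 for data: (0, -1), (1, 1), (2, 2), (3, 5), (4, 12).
-17/35 + (-3/7)x + (6/7)x²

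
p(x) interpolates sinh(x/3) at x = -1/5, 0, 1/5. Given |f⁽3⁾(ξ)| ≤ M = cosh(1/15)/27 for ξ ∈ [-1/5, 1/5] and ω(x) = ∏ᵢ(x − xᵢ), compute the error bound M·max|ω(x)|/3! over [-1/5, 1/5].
sqrt(3)*cosh(1/15)/91125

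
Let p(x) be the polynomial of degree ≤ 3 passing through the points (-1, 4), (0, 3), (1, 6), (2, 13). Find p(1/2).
4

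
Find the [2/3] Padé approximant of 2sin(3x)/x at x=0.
(6 - 63*x**2/10)/(9*x**2/20 + 1)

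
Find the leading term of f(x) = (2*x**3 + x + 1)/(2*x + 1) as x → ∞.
x**2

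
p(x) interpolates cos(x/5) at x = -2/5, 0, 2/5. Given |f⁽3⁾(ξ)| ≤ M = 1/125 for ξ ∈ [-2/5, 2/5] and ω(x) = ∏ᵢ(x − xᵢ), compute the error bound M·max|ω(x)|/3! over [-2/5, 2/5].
8*sqrt(3)/421875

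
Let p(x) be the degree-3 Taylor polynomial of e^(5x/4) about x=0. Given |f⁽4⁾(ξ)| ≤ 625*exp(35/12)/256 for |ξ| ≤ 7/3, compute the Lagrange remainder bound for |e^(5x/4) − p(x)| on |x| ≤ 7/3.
1500625*exp(35/12)/497664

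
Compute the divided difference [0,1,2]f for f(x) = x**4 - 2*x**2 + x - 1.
5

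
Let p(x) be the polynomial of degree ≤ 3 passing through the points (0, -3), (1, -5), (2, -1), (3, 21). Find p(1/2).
-4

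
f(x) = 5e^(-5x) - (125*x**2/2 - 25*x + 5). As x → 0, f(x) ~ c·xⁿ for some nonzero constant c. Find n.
3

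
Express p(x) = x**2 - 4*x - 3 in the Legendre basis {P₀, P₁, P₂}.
(-8/3)P₀ + (-4)P₁ + (2/3)P₂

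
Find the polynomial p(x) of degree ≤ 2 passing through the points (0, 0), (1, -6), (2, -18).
-3*x**2 - 3*x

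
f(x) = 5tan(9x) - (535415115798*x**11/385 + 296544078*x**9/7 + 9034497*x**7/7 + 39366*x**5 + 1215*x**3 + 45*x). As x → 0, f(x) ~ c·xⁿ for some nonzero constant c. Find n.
13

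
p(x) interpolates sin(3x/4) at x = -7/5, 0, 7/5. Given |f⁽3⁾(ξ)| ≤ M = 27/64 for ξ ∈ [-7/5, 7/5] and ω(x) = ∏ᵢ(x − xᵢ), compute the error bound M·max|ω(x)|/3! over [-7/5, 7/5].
343*sqrt(3)/8000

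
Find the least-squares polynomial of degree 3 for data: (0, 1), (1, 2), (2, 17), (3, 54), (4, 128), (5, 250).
107/126 + (-293/756)x + (11/126)x² + (215/108)x³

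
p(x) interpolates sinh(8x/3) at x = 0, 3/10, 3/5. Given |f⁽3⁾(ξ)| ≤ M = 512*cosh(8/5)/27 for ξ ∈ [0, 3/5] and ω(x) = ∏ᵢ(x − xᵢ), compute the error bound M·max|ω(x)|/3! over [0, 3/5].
64*sqrt(3)*cosh(8/5)/3375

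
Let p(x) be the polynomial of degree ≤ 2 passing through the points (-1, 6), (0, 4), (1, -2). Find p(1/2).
3/2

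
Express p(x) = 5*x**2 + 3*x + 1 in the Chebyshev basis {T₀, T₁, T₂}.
(7/2)T₀ + (3)T₁ + (5/2)T₂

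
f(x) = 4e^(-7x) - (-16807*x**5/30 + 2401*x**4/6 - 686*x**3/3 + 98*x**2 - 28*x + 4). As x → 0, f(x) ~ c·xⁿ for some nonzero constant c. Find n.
6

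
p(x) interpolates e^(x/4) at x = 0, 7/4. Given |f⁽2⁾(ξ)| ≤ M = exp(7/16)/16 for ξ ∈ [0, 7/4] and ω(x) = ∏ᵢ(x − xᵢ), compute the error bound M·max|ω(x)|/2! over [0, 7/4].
49*exp(7/16)/2048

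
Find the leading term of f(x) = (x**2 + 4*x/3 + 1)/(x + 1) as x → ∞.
x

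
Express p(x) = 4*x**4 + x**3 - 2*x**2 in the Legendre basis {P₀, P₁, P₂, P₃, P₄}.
(2/15)P₀ + (3/5)P₁ + (20/21)P₂ + (2/5)P₃ + (32/35)P₄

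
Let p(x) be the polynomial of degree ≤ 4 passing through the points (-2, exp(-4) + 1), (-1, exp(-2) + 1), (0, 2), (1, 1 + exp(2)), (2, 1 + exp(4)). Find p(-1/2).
(-5 + 60*exp(2) + (-20*exp(2) + 3*exp(4) + 218)*exp(4))*exp(-4)/128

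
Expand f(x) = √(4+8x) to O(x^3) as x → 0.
2 + 2*x - x**2 + O(x**3)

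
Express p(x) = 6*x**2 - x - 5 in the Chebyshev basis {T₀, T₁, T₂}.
(-2)T₀ - T₁ + (3)T₂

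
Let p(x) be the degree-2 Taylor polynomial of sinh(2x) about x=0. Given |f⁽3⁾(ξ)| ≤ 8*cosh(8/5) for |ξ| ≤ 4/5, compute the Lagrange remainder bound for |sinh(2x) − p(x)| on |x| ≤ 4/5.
256*cosh(8/5)/375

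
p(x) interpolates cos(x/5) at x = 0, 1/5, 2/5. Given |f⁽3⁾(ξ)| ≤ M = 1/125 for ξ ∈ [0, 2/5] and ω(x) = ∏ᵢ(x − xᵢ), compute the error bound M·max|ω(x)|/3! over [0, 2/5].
sqrt(3)/421875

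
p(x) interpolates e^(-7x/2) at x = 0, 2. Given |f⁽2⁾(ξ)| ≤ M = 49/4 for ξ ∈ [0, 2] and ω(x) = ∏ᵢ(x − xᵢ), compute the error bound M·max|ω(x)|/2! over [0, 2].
49/8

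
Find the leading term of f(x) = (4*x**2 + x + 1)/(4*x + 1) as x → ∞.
x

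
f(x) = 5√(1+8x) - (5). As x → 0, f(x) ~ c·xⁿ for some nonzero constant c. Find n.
1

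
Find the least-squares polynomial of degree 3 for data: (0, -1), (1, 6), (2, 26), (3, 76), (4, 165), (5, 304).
-47/63 + (737/378)x + (251/126)x² + (53/27)x³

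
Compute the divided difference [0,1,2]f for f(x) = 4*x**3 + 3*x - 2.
12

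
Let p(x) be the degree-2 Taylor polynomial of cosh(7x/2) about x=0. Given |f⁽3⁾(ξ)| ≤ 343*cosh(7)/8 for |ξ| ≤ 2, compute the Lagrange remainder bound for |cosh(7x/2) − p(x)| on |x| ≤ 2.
343*cosh(7)/6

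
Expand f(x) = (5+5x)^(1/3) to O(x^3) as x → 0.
5**(1/3) + 5**(1/3)*x/3 - 5**(1/3)*x**2/9 + O(x**3)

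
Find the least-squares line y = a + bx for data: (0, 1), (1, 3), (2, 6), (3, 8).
a = 9/10, b = 12/5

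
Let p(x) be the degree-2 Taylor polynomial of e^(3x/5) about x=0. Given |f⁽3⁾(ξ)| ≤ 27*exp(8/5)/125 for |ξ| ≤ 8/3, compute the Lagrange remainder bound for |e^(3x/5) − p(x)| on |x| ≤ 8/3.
256*exp(8/5)/375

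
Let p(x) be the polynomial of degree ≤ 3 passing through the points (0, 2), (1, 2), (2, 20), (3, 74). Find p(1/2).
7/8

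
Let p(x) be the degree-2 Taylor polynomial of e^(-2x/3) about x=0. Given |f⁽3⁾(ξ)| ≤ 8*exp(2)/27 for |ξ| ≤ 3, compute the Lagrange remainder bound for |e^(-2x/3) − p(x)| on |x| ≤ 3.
4*exp(2)/3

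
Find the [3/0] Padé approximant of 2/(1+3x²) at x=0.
2 - 6*x**2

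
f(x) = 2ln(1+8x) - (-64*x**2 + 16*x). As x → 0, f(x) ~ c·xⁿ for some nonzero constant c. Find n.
3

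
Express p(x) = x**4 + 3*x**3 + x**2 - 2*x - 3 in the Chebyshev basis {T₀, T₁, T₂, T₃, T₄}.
(-17/8)T₀ + (1/4)T₁ + T₂ + (3/4)T₃ + (1/8)T₄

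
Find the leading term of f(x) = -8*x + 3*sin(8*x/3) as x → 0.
-256*x**3/27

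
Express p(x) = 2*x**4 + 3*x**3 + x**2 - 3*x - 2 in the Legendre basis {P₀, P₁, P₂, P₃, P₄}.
(-19/15)P₀ + (-6/5)P₁ + (38/21)P₂ + (6/5)P₃ + (16/35)P₄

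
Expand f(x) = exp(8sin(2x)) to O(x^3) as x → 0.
1 + 16*x + 128*x**2 + O(x**3)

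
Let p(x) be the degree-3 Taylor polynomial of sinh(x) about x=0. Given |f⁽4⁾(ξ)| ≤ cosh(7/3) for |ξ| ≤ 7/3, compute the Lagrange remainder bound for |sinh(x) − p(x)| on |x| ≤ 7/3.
2401*cosh(7/3)/1944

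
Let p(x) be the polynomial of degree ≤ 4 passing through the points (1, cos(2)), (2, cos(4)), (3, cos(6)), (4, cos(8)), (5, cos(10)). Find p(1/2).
315*cos(2)/128 + 35*cos(10)/128 - 45*cos(8)/32 - 105*cos(4)/32 + 189*cos(6)/64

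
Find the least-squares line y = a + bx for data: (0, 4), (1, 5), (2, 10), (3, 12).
a = 17/5, b = 29/10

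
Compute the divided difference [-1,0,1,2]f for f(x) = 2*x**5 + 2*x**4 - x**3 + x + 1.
13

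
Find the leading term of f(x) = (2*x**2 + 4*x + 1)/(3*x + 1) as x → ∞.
2*x/3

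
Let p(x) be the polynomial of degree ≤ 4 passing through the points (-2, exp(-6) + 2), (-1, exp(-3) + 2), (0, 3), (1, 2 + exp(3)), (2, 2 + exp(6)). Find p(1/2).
((-5*exp(6) + 346 + 60*exp(3))*exp(6) - 20*exp(3) + 3)*exp(-6)/128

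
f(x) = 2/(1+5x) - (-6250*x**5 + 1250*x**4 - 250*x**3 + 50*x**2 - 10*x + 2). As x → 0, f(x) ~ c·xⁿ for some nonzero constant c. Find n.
6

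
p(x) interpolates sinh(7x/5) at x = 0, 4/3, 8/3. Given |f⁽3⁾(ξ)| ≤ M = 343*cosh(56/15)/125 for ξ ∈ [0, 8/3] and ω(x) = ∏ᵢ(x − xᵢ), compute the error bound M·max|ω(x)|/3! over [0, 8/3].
21952*sqrt(3)*cosh(56/15)/91125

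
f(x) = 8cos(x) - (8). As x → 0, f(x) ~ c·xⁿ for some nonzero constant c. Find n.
2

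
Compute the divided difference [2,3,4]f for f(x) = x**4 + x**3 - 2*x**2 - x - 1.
62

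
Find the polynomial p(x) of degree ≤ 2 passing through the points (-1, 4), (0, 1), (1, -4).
-x**2 - 4*x + 1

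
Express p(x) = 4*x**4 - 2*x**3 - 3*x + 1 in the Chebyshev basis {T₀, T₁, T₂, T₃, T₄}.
(5/2)T₀ + (-9/2)T₁ + (2)T₂ + (-1/2)T₃ + (1/2)T₄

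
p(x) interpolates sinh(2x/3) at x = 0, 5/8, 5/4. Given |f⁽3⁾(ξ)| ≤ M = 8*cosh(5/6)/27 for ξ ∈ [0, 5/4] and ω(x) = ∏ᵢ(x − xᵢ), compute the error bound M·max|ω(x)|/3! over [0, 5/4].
125*sqrt(3)*cosh(5/6)/46656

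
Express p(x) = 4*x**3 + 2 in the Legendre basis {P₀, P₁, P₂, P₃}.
(2)P₀ + (12/5)P₁ + (8/5)P₃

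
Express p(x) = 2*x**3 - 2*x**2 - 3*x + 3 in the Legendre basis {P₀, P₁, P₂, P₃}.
(7/3)P₀ + (-9/5)P₁ + (-4/3)P₂ + (4/5)P₃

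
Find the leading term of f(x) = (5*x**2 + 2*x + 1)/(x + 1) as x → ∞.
5*x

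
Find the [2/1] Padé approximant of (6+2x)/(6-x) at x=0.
(x/3 + 1)/(1 - x/6)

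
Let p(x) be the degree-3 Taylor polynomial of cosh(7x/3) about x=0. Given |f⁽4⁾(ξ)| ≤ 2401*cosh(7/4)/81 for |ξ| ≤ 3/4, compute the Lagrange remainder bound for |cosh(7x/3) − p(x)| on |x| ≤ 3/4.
2401*cosh(7/4)/6144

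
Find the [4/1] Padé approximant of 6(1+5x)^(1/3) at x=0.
(1250*x**4/81 - 400*x**3/27 + 20*x**2 + 32*x + 6)/(11*x/3 + 1)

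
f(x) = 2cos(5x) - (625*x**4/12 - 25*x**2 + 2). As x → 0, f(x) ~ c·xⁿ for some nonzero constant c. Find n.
6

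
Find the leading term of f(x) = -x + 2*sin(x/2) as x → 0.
-x**3/24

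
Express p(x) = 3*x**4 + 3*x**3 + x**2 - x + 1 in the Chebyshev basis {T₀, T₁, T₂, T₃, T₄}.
(21/8)T₀ + (5/4)T₁ + (2)T₂ + (3/4)T₃ + (3/8)T₄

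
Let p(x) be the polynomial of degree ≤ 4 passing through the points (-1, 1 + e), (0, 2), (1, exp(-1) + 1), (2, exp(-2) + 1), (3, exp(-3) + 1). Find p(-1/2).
(-70*exp(2) - 5 + 28*e + (35*e + 268)*exp(3))*exp(-3)/128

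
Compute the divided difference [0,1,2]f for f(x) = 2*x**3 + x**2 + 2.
7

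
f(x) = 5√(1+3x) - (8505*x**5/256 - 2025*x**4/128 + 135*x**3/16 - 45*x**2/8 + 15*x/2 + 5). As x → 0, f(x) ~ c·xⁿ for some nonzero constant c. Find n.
6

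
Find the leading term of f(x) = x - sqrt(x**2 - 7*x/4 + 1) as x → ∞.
7/8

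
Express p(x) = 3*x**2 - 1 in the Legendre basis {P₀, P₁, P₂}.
(2)P₂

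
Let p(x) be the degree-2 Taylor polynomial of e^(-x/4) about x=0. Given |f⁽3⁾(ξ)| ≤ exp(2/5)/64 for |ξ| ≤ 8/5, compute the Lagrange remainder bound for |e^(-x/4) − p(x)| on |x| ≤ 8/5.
4*exp(2/5)/375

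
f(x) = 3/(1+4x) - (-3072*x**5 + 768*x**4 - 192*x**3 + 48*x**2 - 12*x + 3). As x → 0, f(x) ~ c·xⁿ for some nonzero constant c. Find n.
6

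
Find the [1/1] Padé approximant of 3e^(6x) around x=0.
(9*x + 3)/(1 - 3*x)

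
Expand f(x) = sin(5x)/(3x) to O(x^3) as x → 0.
5/3 - 125*x**2/18 + O(x**3)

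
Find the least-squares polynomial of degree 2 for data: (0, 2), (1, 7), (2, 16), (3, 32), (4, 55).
82/35 + (57/70)x + (43/14)x²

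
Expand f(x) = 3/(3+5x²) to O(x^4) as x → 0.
1 - 5*x**2/3 + O(x**4)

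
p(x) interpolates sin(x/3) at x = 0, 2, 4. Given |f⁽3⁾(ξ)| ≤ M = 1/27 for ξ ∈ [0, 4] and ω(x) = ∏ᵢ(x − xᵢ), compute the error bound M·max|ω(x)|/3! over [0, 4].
8*sqrt(3)/729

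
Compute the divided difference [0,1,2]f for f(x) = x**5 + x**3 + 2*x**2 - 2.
20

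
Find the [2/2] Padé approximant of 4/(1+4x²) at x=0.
4/(4*x**2 + 1)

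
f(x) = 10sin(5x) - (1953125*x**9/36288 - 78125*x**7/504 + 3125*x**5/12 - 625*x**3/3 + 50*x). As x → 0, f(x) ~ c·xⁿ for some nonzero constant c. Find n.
11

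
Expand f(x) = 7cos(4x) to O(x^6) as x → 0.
7 - 56*x**2 + 224*x**4/3 + O(x**6)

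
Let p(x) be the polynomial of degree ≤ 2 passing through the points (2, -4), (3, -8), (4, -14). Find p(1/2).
-7/4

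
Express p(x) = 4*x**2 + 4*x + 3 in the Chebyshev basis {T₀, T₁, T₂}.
(5)T₀ + (4)T₁ + (2)T₂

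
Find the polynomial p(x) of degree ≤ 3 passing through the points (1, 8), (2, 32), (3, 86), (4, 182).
2*x**3 + 3*x**2 + x + 2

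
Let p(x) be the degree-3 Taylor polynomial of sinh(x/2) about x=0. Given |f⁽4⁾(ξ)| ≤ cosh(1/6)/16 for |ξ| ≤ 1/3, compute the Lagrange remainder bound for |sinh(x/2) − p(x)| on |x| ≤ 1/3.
cosh(1/6)/31104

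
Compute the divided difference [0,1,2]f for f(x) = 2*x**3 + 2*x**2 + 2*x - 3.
8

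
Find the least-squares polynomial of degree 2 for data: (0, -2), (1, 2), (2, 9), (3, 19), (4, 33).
-67/35 + (149/70)x + (23/14)x²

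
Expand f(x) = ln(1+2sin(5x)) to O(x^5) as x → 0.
10*x - 50*x**2 + 875*x**3/3 - 6250*x**4/3 + O(x**5)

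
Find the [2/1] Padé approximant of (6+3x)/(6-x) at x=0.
(x/2 + 1)/(1 - x/6)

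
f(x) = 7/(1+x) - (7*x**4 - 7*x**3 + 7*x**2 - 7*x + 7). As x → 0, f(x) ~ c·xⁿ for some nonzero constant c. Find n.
5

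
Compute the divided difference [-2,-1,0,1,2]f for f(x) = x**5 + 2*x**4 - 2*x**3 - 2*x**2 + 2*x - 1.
2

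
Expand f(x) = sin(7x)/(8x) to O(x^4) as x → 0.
7/8 - 343*x**2/48 + O(x**4)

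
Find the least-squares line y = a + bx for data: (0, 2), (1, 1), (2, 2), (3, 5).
a = 1, b = 1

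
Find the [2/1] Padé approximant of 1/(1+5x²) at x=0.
1 - 5*x**2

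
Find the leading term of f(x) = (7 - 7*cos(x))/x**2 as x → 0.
7/2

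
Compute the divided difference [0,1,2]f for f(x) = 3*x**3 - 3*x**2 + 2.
6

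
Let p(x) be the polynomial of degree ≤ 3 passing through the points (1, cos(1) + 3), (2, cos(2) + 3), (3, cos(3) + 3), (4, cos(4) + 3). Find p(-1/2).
135*cos(3)/16 - 35*cos(4)/16 + 3 + 105*cos(1)/16 - 189*cos(2)/16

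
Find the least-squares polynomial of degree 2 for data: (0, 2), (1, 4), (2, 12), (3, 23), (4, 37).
58/35 + (83/70)x + (27/14)x²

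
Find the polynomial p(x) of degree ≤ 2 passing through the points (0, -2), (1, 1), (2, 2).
-x**2 + 4*x - 2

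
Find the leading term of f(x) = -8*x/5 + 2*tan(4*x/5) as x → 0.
128*x**3/375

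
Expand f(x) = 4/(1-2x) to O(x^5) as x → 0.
4 + 8*x + 16*x**2 + 32*x**3 + 64*x**4 + O(x**5)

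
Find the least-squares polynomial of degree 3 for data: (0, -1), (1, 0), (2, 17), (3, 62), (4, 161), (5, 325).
-68/63 + (109/189)x + (-509/252)x² + (323/108)x³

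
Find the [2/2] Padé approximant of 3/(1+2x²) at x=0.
3/(2*x**2 + 1)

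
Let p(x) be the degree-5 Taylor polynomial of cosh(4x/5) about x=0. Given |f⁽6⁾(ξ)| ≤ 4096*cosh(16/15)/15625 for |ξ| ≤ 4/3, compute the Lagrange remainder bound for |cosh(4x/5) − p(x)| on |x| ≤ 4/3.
1048576*cosh(16/15)/512578125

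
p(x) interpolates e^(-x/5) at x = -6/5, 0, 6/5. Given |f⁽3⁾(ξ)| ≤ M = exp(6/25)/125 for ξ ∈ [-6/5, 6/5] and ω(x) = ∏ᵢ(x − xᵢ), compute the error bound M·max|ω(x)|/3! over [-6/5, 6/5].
8*sqrt(3)*exp(6/25)/15625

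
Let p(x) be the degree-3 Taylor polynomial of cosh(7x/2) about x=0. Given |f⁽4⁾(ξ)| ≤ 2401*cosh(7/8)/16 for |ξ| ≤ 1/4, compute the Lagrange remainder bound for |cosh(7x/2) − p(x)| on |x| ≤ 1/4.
2401*cosh(7/8)/98304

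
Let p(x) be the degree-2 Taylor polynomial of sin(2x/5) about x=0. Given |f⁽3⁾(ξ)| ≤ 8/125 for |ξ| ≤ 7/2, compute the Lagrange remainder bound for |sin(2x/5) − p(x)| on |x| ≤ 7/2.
343/750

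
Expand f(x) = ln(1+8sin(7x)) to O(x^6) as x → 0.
56*x - 1568*x**2 + 174244*x**3/3 - 7299040*x**4/3 + 326139835*x**5/3 + O(x**6)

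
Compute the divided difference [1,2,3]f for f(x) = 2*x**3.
12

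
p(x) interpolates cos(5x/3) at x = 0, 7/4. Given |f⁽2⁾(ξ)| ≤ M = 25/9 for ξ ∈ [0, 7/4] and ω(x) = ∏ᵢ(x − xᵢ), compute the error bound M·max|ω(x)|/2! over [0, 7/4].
1225/1152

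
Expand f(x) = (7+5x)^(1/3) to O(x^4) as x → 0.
7**(1/3) + 5*7**(1/3)*x/21 - 25*7**(1/3)*x**2/441 + 625*7**(1/3)*x**3/27783 + O(x**4)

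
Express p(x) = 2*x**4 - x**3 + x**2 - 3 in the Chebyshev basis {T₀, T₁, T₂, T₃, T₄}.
(-7/4)T₀ + (-3/4)T₁ + (3/2)T₂ + (-1/4)T₃ + (1/4)T₄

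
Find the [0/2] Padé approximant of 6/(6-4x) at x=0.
1/(1 - 2*x/3)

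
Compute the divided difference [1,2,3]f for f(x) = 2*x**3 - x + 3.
12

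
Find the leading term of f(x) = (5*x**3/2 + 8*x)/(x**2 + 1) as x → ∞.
5*x/2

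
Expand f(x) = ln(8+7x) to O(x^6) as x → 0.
log(8) + 7*x/8 - 49*x**2/128 + 343*x**3/1536 - 2401*x**4/16384 + 16807*x**5/163840 + O(x**6)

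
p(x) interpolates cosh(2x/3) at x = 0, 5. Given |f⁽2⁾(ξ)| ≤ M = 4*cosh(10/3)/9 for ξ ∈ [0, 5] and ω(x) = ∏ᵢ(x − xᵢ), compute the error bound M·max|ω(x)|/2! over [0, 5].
25*cosh(10/3)/18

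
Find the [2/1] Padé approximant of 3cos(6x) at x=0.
3 - 54*x**2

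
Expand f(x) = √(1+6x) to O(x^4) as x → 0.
1 + 3*x - 9*x**2/2 + 27*x**3/2 + O(x**4)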